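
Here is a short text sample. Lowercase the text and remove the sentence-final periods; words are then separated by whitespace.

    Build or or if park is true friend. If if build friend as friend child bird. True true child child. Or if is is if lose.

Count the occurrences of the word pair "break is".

0

Scanning the 25 overlapping bigram windows for "break is":
  (none found)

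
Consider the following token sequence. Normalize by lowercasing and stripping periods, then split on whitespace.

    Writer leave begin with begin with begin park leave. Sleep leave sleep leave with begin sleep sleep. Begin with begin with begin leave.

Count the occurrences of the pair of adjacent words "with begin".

Scanning the 22 overlapping bigram windows for "with begin":
  position 4–5: with begin
  position 6–7: with begin
  position 14–15: with begin
  position 19–20: with begin
  position 21–22: with begin

5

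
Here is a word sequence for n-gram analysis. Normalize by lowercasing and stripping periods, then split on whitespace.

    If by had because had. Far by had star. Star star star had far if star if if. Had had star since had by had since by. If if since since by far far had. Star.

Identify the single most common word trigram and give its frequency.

Trigram frequencies (highest first):
  star star star: 2
  if by had: 1
  by had because: 1
  had because had: 1
  because had far: 1
  had far by: 1
  … (27 more, each ≤ 1)

"star star star", 2 times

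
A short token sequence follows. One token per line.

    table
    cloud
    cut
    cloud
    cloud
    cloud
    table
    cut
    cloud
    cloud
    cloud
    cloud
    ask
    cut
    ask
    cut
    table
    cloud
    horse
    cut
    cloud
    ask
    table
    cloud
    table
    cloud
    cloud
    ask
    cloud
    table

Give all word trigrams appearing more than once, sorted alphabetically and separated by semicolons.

cloud cloud ask; cloud cloud cloud; cut cloud cloud

Trigram counts meeting the condition (more than once):
  cloud cloud ask: 2
  cloud cloud cloud: 3
  cut cloud cloud: 2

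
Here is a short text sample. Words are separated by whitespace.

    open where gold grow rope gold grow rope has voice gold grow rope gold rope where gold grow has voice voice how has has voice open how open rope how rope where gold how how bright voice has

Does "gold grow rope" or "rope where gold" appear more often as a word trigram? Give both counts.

"gold grow rope" (3 vs 2)

"gold grow rope": 3 occurrences
"rope where gold": 2 occurrences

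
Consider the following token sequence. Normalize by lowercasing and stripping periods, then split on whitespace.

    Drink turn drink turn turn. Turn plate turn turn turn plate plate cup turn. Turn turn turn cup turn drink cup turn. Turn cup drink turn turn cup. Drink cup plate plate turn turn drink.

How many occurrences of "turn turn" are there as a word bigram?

10

Scanning the 34 overlapping bigram windows for "turn turn":
  position 4–5: turn turn
  position 5–6: turn turn
  position 8–9: turn turn
  position 9–10: turn turn
  position 14–15: turn turn
  position 15–16: turn turn
  position 16–17: turn turn
  position 22–23: turn turn
  position 26–27: turn turn
  position 33–34: turn turn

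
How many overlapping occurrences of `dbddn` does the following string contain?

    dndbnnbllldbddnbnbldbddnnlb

Sliding a length-5 window over the 27 characters (23 positions):
  position 11–15: dbddn
  position 20–24: dbddn

2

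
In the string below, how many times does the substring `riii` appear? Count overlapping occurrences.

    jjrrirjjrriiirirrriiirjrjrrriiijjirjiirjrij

Sliding a length-4 window over the 43 characters (40 positions):
  position 10–13: riii
  position 18–21: riii
  position 28–31: riii

3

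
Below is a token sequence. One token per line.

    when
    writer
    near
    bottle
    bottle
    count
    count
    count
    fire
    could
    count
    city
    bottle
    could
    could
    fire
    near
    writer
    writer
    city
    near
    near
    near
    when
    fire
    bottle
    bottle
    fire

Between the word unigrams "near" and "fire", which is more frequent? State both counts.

"near" (5 vs 4)

"near": 5 occurrences
"fire": 4 occurrences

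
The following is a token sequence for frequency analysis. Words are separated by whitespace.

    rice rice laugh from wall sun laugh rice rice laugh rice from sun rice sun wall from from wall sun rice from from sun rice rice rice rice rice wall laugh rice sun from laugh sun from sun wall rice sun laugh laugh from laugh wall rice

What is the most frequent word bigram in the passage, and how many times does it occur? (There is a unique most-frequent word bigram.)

Bigram frequencies (highest first):
  rice rice: 6
  laugh rice: 3
  from sun: 3
  sun rice: 3
  rice sun: 3
  rice laugh: 2
  … (16 more, each ≤ 2)

"rice rice", 6 times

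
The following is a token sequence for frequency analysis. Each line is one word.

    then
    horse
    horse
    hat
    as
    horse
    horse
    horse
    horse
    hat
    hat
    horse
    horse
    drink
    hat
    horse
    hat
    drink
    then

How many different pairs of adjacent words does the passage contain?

11

19 tokens → 18 bigram windows in total.
Repeated bigrams (each contributes count−1 duplicates):
  horse horse: 5
  horse hat: 3
  hat horse: 2
7 duplicate windows → 18 − 7 = 11 distinct.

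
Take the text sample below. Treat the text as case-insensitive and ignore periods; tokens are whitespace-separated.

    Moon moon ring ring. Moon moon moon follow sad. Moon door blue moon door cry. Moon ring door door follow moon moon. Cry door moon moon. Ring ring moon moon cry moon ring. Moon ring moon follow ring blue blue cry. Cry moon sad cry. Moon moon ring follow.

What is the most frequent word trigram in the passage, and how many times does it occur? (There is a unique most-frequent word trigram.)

Trigram frequencies (highest first):
  moon moon ring: 3
  moon ring ring: 2
  ring ring moon: 2
  ring moon moon: 2
  cry moon ring: 2
  moon moon cry: 2
  … (33 more, each ≤ 2)

"moon moon ring", 3 times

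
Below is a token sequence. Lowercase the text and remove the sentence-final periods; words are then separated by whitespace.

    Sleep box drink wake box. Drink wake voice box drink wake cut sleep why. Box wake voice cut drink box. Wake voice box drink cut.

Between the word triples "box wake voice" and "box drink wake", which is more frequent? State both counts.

"box wake voice": 2 occurrences
"box drink wake": 3 occurrences

"box drink wake" (3 vs 2)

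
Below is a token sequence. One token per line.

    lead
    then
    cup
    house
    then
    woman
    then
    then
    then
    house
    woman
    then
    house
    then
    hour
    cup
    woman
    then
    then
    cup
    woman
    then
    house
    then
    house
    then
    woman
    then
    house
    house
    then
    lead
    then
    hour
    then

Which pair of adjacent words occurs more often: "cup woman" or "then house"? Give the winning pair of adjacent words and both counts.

"then house" (5 vs 2)

"cup woman": 2 occurrences
"then house": 5 occurrences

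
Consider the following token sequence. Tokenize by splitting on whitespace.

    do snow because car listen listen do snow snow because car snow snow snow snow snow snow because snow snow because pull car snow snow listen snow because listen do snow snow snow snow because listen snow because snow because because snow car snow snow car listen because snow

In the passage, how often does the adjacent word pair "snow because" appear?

8

Scanning the 48 overlapping bigram windows for "snow because":
  position 2–3: snow because
  position 9–10: snow because
  position 17–18: snow because
  position 20–21: snow because
  position 27–28: snow because
  position 34–35: snow because
  position 37–38: snow because
  position 39–40: snow because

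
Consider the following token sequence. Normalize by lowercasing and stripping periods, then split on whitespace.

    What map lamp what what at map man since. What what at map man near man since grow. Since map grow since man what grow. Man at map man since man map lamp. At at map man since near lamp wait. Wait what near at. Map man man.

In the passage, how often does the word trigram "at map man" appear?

5

Scanning the 46 overlapping trigram windows for "at map man":
  position 6–8: at map man
  position 12–14: at map man
  position 27–29: at map man
  position 35–37: at map man
  position 45–47: at map man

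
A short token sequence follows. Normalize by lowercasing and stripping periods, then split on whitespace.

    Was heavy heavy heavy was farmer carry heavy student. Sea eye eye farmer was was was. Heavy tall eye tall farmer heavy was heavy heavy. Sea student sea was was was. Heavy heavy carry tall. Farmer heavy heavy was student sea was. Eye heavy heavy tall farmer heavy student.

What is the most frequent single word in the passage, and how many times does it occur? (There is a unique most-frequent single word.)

"heavy", 15 times

Unigram frequencies (highest first):
  heavy: 15
  was: 11
  farmer: 5
  student: 4
  sea: 4
  eye: 4
  … (2 more, each ≤ 4)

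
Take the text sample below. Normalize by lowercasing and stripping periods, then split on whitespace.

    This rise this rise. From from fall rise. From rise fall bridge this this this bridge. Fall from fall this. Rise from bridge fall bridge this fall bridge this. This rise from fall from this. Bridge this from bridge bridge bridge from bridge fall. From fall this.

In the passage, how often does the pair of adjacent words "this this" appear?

Scanning the 46 overlapping bigram windows for "this this":
  position 13–14: this this
  position 14–15: this this
  position 29–30: this this

3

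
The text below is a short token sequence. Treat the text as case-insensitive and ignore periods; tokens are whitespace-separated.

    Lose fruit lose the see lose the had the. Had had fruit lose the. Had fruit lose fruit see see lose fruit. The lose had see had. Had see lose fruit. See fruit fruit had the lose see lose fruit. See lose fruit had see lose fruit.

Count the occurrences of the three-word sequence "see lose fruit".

Scanning the 45 overlapping trigram windows for "see lose fruit":
  position 20–22: see lose fruit
  position 29–31: see lose fruit
  position 38–40: see lose fruit
  position 41–43: see lose fruit
  position 45–47: see lose fruit

5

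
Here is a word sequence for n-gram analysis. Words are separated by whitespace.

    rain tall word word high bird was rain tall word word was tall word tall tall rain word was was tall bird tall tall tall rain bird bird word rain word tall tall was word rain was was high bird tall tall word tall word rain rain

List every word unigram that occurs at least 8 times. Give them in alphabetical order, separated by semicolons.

rain; tall; word

Unigram counts meeting the condition (at least 8 times):
  rain: 8
  tall: 14
  word: 11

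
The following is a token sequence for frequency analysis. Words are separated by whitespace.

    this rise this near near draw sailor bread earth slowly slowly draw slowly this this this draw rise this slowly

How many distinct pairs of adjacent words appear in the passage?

17

20 tokens → 19 bigram windows in total.
Repeated bigrams (each contributes count−1 duplicates):
  rise this: 2
  this this: 2
2 duplicate windows → 19 − 2 = 17 distinct.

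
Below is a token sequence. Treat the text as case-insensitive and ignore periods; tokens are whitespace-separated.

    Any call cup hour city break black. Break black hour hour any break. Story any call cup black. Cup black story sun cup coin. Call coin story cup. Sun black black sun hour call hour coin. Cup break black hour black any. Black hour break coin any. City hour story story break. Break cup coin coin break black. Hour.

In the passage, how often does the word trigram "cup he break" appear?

Scanning the 57 overlapping trigram windows for "cup he break":
  (none found)

0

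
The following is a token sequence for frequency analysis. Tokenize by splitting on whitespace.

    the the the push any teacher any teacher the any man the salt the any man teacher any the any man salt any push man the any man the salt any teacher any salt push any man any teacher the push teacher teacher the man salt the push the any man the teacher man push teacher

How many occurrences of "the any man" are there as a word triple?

Scanning the 54 overlapping trigram windows for "the any man":
  position 9–11: the any man
  position 14–16: the any man
  position 19–21: the any man
  position 26–28: the any man
  position 49–51: the any man

5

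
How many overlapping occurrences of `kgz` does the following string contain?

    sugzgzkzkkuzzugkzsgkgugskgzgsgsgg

1

Sliding a length-3 window over the 33 characters (31 positions):
  position 25–27: kgz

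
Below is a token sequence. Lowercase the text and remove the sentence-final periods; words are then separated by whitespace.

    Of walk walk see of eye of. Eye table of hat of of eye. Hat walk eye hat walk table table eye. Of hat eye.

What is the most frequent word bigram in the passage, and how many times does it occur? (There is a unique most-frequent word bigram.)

Bigram frequencies (highest first):
  of eye: 3
  eye of: 2
  of hat: 2
  eye hat: 2
  hat walk: 2
  of walk: 1
  … (12 more, each ≤ 1)

"of eye", 3 times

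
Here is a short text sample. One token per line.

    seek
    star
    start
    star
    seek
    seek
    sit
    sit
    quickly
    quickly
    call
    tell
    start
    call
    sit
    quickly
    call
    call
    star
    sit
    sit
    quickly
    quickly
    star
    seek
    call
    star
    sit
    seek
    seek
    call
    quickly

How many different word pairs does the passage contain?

32 tokens → 31 bigram windows in total.
Repeated bigrams (each contributes count−1 duplicates):
  sit quickly: 3
  call star: 2
  quickly call: 2
  quickly quickly: 2
  seek call: 2
  seek seek: 2
  sit sit: 2
  star seek: 2
  … (1 more repeated)
10 duplicate windows → 31 − 10 = 21 distinct.

21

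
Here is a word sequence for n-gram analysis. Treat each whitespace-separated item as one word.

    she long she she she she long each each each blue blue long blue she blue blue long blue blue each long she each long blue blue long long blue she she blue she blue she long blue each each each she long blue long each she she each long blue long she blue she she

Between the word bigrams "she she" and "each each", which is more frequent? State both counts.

"she she": 6 occurrences
"each each": 4 occurrences

"she she" (6 vs 4)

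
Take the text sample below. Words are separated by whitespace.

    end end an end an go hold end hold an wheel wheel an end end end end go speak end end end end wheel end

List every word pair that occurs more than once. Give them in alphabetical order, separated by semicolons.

Bigram counts meeting the condition (more than once):
  an end: 2
  end an: 2
  end end: 7

an end; end an; end end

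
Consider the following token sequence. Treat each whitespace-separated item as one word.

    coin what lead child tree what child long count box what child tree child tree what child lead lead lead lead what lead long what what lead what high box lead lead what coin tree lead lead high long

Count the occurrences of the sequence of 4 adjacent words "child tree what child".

Scanning the 36 overlapping 4-gram windows for "child tree what child":
  position 4–7: child tree what child
  position 14–17: child tree what child

2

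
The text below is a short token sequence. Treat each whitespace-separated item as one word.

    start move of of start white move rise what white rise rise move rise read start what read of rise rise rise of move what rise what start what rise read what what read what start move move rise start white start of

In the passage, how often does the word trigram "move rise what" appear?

1

Scanning the 41 overlapping trigram windows for "move rise what":
  position 7–9: move rise what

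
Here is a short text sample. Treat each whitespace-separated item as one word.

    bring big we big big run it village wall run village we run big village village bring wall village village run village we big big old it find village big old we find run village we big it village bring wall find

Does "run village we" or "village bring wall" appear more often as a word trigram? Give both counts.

"run village we": 3 occurrences
"village bring wall": 2 occurrences

"run village we" (3 vs 2)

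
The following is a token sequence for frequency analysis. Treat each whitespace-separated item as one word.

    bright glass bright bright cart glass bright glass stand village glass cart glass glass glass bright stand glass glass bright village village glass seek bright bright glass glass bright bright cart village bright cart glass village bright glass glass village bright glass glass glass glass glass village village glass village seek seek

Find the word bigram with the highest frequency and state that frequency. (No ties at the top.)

"glass glass", 9 times

Bigram frequencies (highest first):
  glass glass: 9
  bright glass: 5
  glass bright: 5
  glass village: 4
  bright bright: 3
  bright cart: 3
  … (15 more, each ≤ 3)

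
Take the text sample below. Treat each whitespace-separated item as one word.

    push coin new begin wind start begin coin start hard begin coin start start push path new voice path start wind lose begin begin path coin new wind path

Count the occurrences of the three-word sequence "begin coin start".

2

Scanning the 27 overlapping trigram windows for "begin coin start":
  position 7–9: begin coin start
  position 11–13: begin coin start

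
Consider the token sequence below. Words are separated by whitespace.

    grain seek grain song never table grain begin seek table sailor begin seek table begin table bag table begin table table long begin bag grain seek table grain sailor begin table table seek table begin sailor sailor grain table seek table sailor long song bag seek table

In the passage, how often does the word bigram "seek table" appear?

Scanning the 46 overlapping bigram windows for "seek table":
  position 9–10: seek table
  position 13–14: seek table
  position 26–27: seek table
  position 33–34: seek table
  position 40–41: seek table
  position 46–47: seek table

6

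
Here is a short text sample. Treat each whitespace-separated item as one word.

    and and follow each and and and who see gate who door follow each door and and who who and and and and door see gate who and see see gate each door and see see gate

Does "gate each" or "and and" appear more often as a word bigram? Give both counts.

"and and" (7 vs 1)

"gate each": 1 occurrence
"and and": 7 occurrences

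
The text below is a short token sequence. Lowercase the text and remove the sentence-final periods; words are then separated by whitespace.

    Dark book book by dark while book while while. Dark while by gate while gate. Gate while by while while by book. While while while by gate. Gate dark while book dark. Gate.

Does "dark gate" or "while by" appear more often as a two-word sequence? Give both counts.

"while by" (4 vs 1)

"dark gate": 1 occurrence
"while by": 4 occurrences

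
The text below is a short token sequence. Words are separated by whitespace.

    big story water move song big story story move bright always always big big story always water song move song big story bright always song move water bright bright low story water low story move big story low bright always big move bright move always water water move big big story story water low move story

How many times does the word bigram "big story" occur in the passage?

Scanning the 55 overlapping bigram windows for "big story":
  position 1–2: big story
  position 6–7: big story
  position 14–15: big story
  position 21–22: big story
  position 36–37: big story
  position 50–51: big story

6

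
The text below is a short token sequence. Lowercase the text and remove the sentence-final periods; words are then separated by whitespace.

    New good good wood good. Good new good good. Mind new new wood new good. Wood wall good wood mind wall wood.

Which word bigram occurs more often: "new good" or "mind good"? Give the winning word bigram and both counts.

"new good": 3 occurrences
"mind good": 0 occurrences

"new good" (3 vs 0)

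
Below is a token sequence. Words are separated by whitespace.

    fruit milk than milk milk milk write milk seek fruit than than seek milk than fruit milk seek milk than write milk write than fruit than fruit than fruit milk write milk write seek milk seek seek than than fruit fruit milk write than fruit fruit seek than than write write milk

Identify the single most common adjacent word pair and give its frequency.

"than fruit", 6 times

Bigram frequencies (highest first):
  than fruit: 6
  milk write: 5
  fruit milk: 4
  write milk: 4
  milk than: 3
  milk seek: 3
  … (15 more, each ≤ 3)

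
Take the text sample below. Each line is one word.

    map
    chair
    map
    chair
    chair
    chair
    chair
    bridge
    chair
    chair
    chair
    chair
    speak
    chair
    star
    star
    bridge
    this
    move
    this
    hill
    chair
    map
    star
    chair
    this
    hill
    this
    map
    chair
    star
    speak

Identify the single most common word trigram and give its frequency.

"chair chair chair", 4 times

Trigram frequencies (highest first):
  chair chair chair: 4
  map chair map: 1
  chair map chair: 1
  map chair chair: 1
  chair chair bridge: 1
  chair bridge chair: 1
  … (21 more, each ≤ 1)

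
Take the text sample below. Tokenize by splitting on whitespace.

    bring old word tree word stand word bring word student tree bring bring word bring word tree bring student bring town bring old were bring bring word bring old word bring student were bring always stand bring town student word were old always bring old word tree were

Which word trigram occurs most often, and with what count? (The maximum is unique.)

"bring old word", 3 times

Trigram frequencies (highest first):
  bring old word: 3
  old word tree: 2
  word bring word: 2
  bring bring word: 2
  bring word bring: 2
  word tree word: 1
  … (34 more, each ≤ 1)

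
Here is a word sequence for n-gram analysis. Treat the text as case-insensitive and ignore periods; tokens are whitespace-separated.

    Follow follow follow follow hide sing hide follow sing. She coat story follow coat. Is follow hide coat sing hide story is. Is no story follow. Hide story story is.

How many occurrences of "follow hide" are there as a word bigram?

3

Scanning the 29 overlapping bigram windows for "follow hide":
  position 4–5: follow hide
  position 16–17: follow hide
  position 26–27: follow hide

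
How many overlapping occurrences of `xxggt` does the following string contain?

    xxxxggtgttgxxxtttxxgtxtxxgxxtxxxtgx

1

Sliding a length-5 window over the 35 characters (31 positions):
  position 3–7: xxggt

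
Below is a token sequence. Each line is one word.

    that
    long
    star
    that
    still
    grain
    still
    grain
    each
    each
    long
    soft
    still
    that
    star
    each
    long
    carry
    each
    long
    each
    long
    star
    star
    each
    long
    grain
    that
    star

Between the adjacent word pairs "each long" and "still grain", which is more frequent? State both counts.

"each long": 5 occurrences
"still grain": 2 occurrences

"each long" (5 vs 2)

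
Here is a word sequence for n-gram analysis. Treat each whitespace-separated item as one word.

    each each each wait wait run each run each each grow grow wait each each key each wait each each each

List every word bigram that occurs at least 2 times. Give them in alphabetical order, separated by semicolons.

each each; each wait; run each; wait each

Bigram counts meeting the condition (at least 2 times):
  each each: 6
  each wait: 2
  run each: 2
  wait each: 2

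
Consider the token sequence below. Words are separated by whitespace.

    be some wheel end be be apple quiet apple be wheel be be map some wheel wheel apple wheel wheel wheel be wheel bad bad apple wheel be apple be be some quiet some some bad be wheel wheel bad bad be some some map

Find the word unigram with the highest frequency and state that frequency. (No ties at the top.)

Unigram frequencies (highest first):
  be: 12
  wheel: 11
  some: 7
  apple: 5
  bad: 5
  quiet: 2
  … (2 more, each ≤ 2)

"be", 12 times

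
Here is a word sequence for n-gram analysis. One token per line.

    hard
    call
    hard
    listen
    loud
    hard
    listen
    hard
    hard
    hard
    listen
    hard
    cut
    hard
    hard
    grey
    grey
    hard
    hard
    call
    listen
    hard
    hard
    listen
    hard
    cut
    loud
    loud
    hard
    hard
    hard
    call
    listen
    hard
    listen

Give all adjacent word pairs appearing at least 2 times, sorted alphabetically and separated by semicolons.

Bigram counts meeting the condition (at least 2 times):
  call listen: 2
  hard call: 3
  hard cut: 2
  hard hard: 7
  hard listen: 5
  listen hard: 5
  loud hard: 2

call listen; hard call; hard cut; hard hard; hard listen; listen hard; loud hard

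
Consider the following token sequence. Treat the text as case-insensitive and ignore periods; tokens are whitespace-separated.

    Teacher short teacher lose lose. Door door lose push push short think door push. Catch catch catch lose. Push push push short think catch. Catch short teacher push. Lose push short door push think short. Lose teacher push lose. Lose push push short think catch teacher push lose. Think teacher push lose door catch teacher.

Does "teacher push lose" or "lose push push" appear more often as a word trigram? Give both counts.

"teacher push lose": 4 occurrences
"lose push push": 3 occurrences

"teacher push lose" (4 vs 3)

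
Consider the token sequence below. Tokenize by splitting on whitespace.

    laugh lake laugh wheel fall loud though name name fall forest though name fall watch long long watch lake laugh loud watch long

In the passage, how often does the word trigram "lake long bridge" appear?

Scanning the 21 overlapping trigram windows for "lake long bridge":
  (none found)

0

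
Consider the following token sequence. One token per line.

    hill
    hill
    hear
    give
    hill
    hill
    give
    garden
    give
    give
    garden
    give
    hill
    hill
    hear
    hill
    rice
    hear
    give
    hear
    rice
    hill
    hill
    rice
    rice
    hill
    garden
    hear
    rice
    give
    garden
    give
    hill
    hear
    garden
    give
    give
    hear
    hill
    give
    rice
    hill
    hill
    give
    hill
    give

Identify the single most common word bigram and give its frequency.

"hill hill", 5 times

Bigram frequencies (highest first):
  hill hill: 5
  give hill: 4
  hill give: 4
  garden give: 4
  hill hear: 3
  give garden: 3
  … (14 more, each ≤ 3)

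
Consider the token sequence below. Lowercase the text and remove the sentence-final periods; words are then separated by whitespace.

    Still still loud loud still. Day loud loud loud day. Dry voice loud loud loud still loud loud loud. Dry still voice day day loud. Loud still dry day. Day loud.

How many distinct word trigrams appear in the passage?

22

31 tokens → 29 trigram windows in total.
Repeated trigrams (each contributes count−1 duplicates):
  loud loud loud: 3
  loud loud still: 3
  day day loud: 2
  day loud loud: 2
  still loud loud: 2
7 duplicate windows → 29 − 7 = 22 distinct.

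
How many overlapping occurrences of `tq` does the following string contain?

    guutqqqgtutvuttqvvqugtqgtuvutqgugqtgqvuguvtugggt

Sliding a length-2 window over the 48 characters (47 positions):
  position 4–5: tq
  position 15–16: tq
  position 22–23: tq
  position 29–30: tq

4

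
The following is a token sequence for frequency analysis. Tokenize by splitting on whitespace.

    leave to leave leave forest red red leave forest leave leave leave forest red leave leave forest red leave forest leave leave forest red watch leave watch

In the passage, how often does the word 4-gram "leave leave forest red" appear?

Scanning the 24 overlapping 4-gram windows for "leave leave forest red":
  position 3–6: leave leave forest red
  position 11–14: leave leave forest red
  position 15–18: leave leave forest red
  position 21–24: leave leave forest red

4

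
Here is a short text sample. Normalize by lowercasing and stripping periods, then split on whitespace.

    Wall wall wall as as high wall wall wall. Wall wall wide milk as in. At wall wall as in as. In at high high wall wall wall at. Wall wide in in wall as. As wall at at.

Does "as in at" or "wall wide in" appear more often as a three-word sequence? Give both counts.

"as in at": 2 occurrences
"wall wide in": 1 occurrence

"as in at" (2 vs 1)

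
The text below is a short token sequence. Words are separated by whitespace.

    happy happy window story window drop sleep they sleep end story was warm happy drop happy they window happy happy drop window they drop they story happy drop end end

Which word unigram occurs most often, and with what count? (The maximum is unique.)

"happy", 7 times

Unigram frequencies (highest first):
  happy: 7
  drop: 5
  window: 4
  they: 4
  story: 3
  end: 3
  … (3 more, each ≤ 2)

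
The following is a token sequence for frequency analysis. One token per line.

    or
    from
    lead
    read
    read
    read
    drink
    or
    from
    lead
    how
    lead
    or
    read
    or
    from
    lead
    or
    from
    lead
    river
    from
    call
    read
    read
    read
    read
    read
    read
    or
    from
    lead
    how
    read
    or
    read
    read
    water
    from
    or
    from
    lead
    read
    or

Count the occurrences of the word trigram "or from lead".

6

Scanning the 42 overlapping trigram windows for "or from lead":
  position 1–3: or from lead
  position 8–10: or from lead
  position 15–17: or from lead
  position 18–20: or from lead
  position 30–32: or from lead
  position 40–42: or from lead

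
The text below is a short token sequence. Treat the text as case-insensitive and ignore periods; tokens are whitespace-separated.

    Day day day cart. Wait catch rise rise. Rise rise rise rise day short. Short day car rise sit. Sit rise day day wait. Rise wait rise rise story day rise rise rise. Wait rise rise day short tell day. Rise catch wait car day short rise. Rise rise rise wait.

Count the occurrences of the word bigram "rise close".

Scanning the 50 overlapping bigram windows for "rise close":
  (none found)

0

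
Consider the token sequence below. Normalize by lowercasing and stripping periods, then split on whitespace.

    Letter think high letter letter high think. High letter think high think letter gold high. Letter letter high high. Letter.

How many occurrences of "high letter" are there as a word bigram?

Scanning the 19 overlapping bigram windows for "high letter":
  position 3–4: high letter
  position 8–9: high letter
  position 15–16: high letter
  position 19–20: high letter

4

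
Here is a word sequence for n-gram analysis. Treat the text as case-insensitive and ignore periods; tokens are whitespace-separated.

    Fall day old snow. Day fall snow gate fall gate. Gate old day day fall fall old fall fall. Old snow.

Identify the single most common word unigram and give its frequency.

"fall", 7 times

Unigram frequencies (highest first):
  fall: 7
  day: 4
  old: 4
  snow: 3
  gate: 3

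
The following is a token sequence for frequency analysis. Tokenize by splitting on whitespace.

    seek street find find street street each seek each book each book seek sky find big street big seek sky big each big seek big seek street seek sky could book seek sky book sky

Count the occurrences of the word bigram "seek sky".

4

Scanning the 34 overlapping bigram windows for "seek sky":
  position 13–14: seek sky
  position 19–20: seek sky
  position 28–29: seek sky
  position 32–33: seek sky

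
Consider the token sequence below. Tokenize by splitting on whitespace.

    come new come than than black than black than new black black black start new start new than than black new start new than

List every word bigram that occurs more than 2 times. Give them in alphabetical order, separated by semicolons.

start new; than black

Bigram counts meeting the condition (more than 2 times):
  start new: 3
  than black: 3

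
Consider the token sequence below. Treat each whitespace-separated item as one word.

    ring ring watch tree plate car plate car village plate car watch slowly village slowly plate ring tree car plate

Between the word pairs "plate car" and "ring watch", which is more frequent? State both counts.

"plate car": 3 occurrences
"ring watch": 1 occurrence

"plate car" (3 vs 1)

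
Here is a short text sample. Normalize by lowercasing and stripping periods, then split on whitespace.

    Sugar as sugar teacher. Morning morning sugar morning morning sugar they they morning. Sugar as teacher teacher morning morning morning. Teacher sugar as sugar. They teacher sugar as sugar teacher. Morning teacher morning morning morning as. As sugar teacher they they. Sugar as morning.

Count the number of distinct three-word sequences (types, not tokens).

32

44 tokens → 42 trigram windows in total.
Repeated trigrams (each contributes count−1 duplicates):
  as sugar teacher: 3
  sugar as sugar: 3
  teacher morning morning: 3
  morning morning morning: 2
  morning morning sugar: 2
  sugar teacher morning: 2
  teacher sugar as: 2
10 duplicate windows → 42 − 10 = 32 distinct.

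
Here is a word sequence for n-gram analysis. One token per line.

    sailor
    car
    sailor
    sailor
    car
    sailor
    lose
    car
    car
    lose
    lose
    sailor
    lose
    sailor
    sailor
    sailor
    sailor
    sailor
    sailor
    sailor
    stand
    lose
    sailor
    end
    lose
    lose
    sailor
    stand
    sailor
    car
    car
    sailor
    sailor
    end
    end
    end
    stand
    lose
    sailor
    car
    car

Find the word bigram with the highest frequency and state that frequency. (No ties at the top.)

"sailor sailor", 8 times

Bigram frequencies (highest first):
  sailor sailor: 8
  lose sailor: 5
  sailor car: 4
  car sailor: 3
  car car: 3
  sailor lose: 2
  … (10 more, each ≤ 2)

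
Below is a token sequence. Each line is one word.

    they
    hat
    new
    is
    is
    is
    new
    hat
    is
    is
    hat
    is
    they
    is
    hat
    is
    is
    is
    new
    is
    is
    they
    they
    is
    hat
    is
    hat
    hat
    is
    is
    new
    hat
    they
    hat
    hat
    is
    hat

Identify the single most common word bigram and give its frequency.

"is is", 7 times

Bigram frequencies (highest first):
  is is: 7
  hat is: 6
  is hat: 5
  is new: 3
  they hat: 2
  new is: 2
  … (7 more, each ≤ 2)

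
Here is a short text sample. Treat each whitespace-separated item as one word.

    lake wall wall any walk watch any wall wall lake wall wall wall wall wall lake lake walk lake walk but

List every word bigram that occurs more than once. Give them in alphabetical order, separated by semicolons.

Bigram counts meeting the condition (more than once):
  lake walk: 2
  lake wall: 2
  wall lake: 2
  wall wall: 6

lake walk; lake wall; wall lake; wall wall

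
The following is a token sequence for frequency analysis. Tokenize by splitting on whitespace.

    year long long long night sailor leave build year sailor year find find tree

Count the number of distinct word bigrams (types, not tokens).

12

14 tokens → 13 bigram windows in total.
Repeated bigrams (each contributes count−1 duplicates):
  long long: 2
1 duplicate windows → 13 − 1 = 12 distinct.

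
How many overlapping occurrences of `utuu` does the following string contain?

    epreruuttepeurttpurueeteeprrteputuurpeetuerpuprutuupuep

Sliding a length-4 window over the 55 characters (52 positions):
  position 32–35: utuu
  position 48–51: utuu

2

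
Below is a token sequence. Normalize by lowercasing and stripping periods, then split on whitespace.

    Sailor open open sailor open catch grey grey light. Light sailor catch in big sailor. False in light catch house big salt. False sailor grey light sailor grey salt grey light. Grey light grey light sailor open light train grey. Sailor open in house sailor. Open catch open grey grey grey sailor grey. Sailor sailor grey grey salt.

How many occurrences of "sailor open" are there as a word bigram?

Scanning the 57 overlapping bigram windows for "sailor open":
  position 1–2: sailor open
  position 4–5: sailor open
  position 36–37: sailor open
  position 41–42: sailor open
  position 45–46: sailor open

5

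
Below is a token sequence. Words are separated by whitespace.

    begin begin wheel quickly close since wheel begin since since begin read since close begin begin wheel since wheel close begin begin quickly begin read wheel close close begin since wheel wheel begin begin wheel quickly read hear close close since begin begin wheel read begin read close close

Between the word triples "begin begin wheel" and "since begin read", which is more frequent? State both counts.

"begin begin wheel" (4 vs 1)

"begin begin wheel": 4 occurrences
"since begin read": 1 occurrence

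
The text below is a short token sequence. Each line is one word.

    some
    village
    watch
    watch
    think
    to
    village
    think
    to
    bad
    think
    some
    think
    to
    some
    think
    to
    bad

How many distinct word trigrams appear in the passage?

18 tokens → 16 trigram windows in total.
Repeated trigrams (each contributes count−1 duplicates):
  some think to: 2
  think to bad: 2
2 duplicate windows → 16 − 2 = 14 distinct.

14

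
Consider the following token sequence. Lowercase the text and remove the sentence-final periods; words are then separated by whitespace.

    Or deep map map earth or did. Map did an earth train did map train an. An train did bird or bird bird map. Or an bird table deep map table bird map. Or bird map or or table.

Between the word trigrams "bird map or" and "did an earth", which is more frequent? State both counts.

"bird map or" (3 vs 1)

"bird map or": 3 occurrences
"did an earth": 1 occurrence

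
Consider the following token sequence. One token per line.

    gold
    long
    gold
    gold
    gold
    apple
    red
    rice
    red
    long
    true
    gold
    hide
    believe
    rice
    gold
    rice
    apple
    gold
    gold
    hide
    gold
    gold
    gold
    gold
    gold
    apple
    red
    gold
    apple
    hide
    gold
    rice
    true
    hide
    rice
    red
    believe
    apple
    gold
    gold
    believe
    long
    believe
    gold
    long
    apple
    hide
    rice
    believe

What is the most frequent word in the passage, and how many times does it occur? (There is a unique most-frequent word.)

Unigram frequencies (highest first):
  gold: 18
  apple: 6
  rice: 6
  hide: 5
  believe: 5
  long: 4
  … (2 more, each ≤ 4)

"gold", 18 times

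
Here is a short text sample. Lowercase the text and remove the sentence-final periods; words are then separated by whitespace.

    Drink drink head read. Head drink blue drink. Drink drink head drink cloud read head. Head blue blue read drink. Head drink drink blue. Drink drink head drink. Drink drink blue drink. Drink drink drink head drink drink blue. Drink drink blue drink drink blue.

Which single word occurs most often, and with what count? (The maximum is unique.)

Unigram frequencies (highest first):
  drink: 25
  head: 8
  blue: 8
  read: 3
  cloud: 1

"drink", 25 times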